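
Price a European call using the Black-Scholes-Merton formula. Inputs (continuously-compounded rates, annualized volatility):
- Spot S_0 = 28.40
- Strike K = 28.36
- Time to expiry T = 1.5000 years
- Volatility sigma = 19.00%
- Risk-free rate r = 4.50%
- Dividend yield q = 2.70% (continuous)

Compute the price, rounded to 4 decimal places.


d1 = (ln(S/K) + (r - q + 0.5*sigma^2) * T) / (sigma * sqrt(T)) = 0.23843610
d2 = d1 - sigma * sqrt(T) = 0.00573457
exp(-rT) = 0.93472772; exp(-qT) = 0.96030916
C = S_0 * exp(-qT) * N(d1) - K * exp(-rT) * N(d2)
N(d1) = 0.59422856; N(d2) = 0.50228775
C = 28.4000 * 0.96030916 * 0.59422856 - 28.3600 * 0.93472772 * 0.50228775 = 2.8912

Answer: Price = 2.8912


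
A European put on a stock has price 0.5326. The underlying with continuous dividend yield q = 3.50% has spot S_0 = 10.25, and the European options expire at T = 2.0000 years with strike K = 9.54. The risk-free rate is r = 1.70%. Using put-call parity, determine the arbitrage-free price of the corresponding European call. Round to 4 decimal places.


Put-call parity: C - P = S_0 * exp(-qT) - K * exp(-rT).
S_0 * exp(-qT) = 10.2500 * 0.93239382 = 9.55703665
K * exp(-rT) = 9.5400 * 0.96657150 = 9.22109215
C = P + S*exp(-qT) - K*exp(-rT)
C = 0.5326 + 9.55703665 - 9.22109215 = 0.8685

Answer: Call price = 0.8685


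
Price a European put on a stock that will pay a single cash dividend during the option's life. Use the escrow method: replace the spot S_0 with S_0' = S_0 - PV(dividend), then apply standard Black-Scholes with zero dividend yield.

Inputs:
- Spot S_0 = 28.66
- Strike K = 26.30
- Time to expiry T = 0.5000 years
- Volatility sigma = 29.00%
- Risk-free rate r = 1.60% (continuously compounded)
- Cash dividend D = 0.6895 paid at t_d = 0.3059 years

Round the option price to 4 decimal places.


Answer: Price = 1.3917

Derivation:
PV(D) = D * exp(-r * t_d) = 0.6895 * 0.99511756 = 0.68613356
S_0' = S_0 - PV(D) = 28.6600 - 0.68613356 = 27.97386644
d1 = (ln(S_0'/K) + (r + sigma^2/2)*T) / (sigma*sqrt(T)) = 0.44243815
d2 = d1 - sigma*sqrt(T) = 0.23737718
exp(-rT) = 0.99203191
N(-d1) = 0.32908609; N(-d2) = 0.40618210
P = K * exp(-rT) * N(-d2) - S_0' * N(-d1) = 26.3000 * 0.99203191 * 0.40618210 - 27.97386644 * 0.32908609 = 1.3917


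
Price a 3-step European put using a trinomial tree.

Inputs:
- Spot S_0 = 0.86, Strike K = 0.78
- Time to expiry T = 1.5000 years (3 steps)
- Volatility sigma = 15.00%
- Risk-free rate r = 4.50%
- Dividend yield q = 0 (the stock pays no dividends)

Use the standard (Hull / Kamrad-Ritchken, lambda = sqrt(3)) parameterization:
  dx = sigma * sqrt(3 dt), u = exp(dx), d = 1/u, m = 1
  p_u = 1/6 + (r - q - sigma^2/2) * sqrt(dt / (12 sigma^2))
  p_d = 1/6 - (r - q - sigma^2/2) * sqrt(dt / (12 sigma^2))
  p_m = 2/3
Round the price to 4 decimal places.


Answer: Price = V(0,0) = 0.0157

Derivation:
dt = T/N = 0.500000; dx = sigma*sqrt(3*dt) = 0.183712
u = exp(dx) = 1.201669; d = 1/u = 0.832176
p_u = 0.212595, p_m = 0.666667, p_d = 0.120739
Discount per step: exp(-r*dt) = 0.977751
Stock lattice S(k, j) with j the centered position index:
  k=0: S(0,+0) = 0.8600
  k=1: S(1,-1) = 0.7157; S(1,+0) = 0.8600; S(1,+1) = 1.0334
  k=2: S(2,-2) = 0.5956; S(2,-1) = 0.7157; S(2,+0) = 0.8600; S(2,+1) = 1.0334; S(2,+2) = 1.2418
  k=3: S(3,-3) = 0.4956; S(3,-2) = 0.5956; S(3,-1) = 0.7157; S(3,+0) = 0.8600; S(3,+1) = 1.0334; S(3,+2) = 1.2418; S(3,+3) = 1.4923
Terminal payoffs V(N, j) = max(K - S_T, 0):
  V(3,-3) = 0.284386; V(3,-2) = 0.184436; V(3,-1) = 0.064329; V(3,+0) = 0.000000; V(3,+1) = 0.000000; V(3,+2) = 0.000000; V(3,+3) = 0.000000
Backward induction: V(k, j) = exp(-r*dt) * [p_u * V(k+1, j+1) + p_m * V(k+1, j) + p_d * V(k+1, j-1)]
  V(2,-2) = exp(-r*dt) * [p_u*0.064329 + p_m*0.184436 + p_d*0.284386] = 0.167166
  V(2,-1) = exp(-r*dt) * [p_u*0.000000 + p_m*0.064329 + p_d*0.184436] = 0.063705
  V(2,+0) = exp(-r*dt) * [p_u*0.000000 + p_m*0.000000 + p_d*0.064329] = 0.007594
  V(2,+1) = exp(-r*dt) * [p_u*0.000000 + p_m*0.000000 + p_d*0.000000] = 0.000000
  V(2,+2) = exp(-r*dt) * [p_u*0.000000 + p_m*0.000000 + p_d*0.000000] = 0.000000
  V(1,-1) = exp(-r*dt) * [p_u*0.007594 + p_m*0.063705 + p_d*0.167166] = 0.062838
  V(1,+0) = exp(-r*dt) * [p_u*0.000000 + p_m*0.007594 + p_d*0.063705] = 0.012471
  V(1,+1) = exp(-r*dt) * [p_u*0.000000 + p_m*0.000000 + p_d*0.007594] = 0.000897
  V(0,+0) = exp(-r*dt) * [p_u*0.000897 + p_m*0.012471 + p_d*0.062838] = 0.015733


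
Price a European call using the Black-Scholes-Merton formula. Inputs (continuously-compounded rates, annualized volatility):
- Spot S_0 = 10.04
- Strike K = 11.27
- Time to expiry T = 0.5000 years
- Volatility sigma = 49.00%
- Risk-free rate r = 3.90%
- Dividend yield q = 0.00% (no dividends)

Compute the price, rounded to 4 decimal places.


Answer: Price = 0.9991

Derivation:
d1 = (ln(S/K) + (r - q + 0.5*sigma^2) * T) / (sigma * sqrt(T)) = -0.10402324
d2 = d1 - sigma * sqrt(T) = -0.45050556
exp(-rT) = 0.98068890; exp(-qT) = 1.00000000
C = S_0 * exp(-qT) * N(d1) - K * exp(-rT) * N(d2)
N(d1) = 0.45857545; N(d2) = 0.32617297
C = 10.0400 * 1.00000000 * 0.45857545 - 11.2700 * 0.98068890 * 0.32617297 = 0.9991


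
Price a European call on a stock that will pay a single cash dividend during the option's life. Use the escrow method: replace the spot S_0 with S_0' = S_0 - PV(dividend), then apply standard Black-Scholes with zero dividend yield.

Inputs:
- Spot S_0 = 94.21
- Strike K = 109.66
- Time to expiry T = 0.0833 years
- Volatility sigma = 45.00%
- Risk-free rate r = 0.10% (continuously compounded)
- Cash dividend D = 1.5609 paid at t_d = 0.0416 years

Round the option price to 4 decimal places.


Answer: Price = 0.5986

Derivation:
PV(D) = D * exp(-r * t_d) = 1.5609 * 0.99995840 = 1.56083507
S_0' = S_0 - PV(D) = 94.2100 - 1.56083507 = 92.64916493
d1 = (ln(S_0'/K) + (r + sigma^2/2)*T) / (sigma*sqrt(T)) = -1.23229121
d2 = d1 - sigma*sqrt(T) = -1.36216904
exp(-rT) = 0.99991670
N(d1) = 0.10892016; N(d2) = 0.08657227
C = S_0' * N(d1) - K * exp(-rT) * N(d2) = 92.64916493 * 0.10892016 - 109.6600 * 0.99991670 * 0.08657227 = 0.5986


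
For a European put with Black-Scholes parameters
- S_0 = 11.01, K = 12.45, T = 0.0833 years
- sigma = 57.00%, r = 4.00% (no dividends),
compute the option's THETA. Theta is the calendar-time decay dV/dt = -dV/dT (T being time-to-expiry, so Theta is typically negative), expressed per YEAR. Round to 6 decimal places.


d1 = -0.6446498877; d2 = -0.8091618021
phi(d1) = 0.3240928364; exp(-qT) = 1.0000000000; exp(-rT) = 0.9966735450
Theta = -S*exp(-qT)*phi(d1)*sigma/(2*sqrt(T)) + r*K*exp(-rT)*N(-d2) - q*S*exp(-qT)*N(-d1)
N(-d1) = 0.7404229510; N(-d2) = 0.7907889584; sqrt(T) = 0.2886173938
Term 1 = -11.0100 * 1.0000000000 * 0.3240928364 * 0.5700 / (2 * 0.2886173938) = -3.5235392202
Term 2 = 0.0400 * 12.4500 * 0.9966735450 * 0.7907889584 = 0.3925029004
Term 3 = 0 (no dividend yield, q = 0)
Theta = -3.5235392202 + (0.3925029004) + (0.0000000000) = -3.131036

Answer: Theta = -3.131036


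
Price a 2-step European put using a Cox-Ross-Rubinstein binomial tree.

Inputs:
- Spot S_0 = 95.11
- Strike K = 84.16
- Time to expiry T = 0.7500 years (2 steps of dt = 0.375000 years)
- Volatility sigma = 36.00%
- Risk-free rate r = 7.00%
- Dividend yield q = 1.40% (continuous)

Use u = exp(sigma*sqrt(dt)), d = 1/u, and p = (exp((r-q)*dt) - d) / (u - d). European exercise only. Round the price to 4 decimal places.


Answer: Price = V(0,0) = 5.6035

Derivation:
dt = T/N = 0.375000
u = exp(sigma*sqrt(dt)) = 1.246643; d = 1/u = 0.802154
p = (exp((r-q)*dt) - d) / (u - d) = 0.492854
Discount per step: exp(-r*dt) = 0.974092
Stock lattice S(k, i) with i counting down-moves:
  k=0: S(0,0) = 95.1100
  k=1: S(1,0) = 118.5682; S(1,1) = 76.2929
  k=2: S(2,0) = 147.8122; S(2,1) = 95.1100; S(2,2) = 61.1987
Terminal payoffs V(N, i) = max(K - S_T, 0):
  V(2,0) = 0.000000; V(2,1) = 0.000000; V(2,2) = 22.961299
Backward induction: V(k, i) = exp(-r*dt) * [p * V(k+1, i) + (1-p) * V(k+1, i+1)].
  V(1,0) = exp(-r*dt) * [p*0.000000 + (1-p)*0.000000] = 0.000000
  V(1,1) = exp(-r*dt) * [p*0.000000 + (1-p)*22.961299] = 11.343044
  V(0,0) = exp(-r*dt) * [p*0.000000 + (1-p)*11.343044] = 5.603544


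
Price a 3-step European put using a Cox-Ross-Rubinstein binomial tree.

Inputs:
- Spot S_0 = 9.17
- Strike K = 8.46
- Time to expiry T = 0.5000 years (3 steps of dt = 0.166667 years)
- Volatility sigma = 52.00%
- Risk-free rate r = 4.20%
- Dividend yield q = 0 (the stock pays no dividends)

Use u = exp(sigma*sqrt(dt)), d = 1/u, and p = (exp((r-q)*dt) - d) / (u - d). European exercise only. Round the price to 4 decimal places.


dt = T/N = 0.166667
u = exp(sigma*sqrt(dt)) = 1.236505; d = 1/u = 0.808731
p = (exp((r-q)*dt) - d) / (u - d) = 0.463547
Discount per step: exp(-r*dt) = 0.993024
Stock lattice S(k, i) with i counting down-moves:
  k=0: S(0,0) = 9.1700
  k=1: S(1,0) = 11.3388; S(1,1) = 7.4161
  k=2: S(2,0) = 14.0204; S(2,1) = 9.1700; S(2,2) = 5.9976
  k=3: S(3,0) = 17.3363; S(3,1) = 11.3388; S(3,2) = 7.4161; S(3,3) = 4.8504
Terminal payoffs V(N, i) = max(K - S_T, 0):
  V(3,0) = 0.000000; V(3,1) = 0.000000; V(3,2) = 1.043938; V(3,3) = 3.609557
Backward induction: V(k, i) = exp(-r*dt) * [p * V(k+1, i) + (1-p) * V(k+1, i+1)].
  V(2,0) = exp(-r*dt) * [p*0.000000 + (1-p)*0.000000] = 0.000000
  V(2,1) = exp(-r*dt) * [p*0.000000 + (1-p)*1.043938] = 0.556117
  V(2,2) = exp(-r*dt) * [p*1.043938 + (1-p)*3.609557] = 2.403389
  V(1,0) = exp(-r*dt) * [p*0.000000 + (1-p)*0.556117] = 0.296249
  V(1,1) = exp(-r*dt) * [p*0.556117 + (1-p)*2.403389] = 1.536299
  V(0,0) = exp(-r*dt) * [p*0.296249 + (1-p)*1.536299] = 0.954771

Answer: Price = V(0,0) = 0.9548


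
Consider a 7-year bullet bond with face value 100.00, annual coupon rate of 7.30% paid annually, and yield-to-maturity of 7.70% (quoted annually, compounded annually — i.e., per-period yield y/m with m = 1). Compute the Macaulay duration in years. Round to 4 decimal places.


Answer: Macaulay duration = 5.7074 years

Derivation:
Coupon per period c = face * coupon_rate / m = 7.300000
Periods per year m = 1; per-period yield y/m = 0.077000
Number of cashflows N = 7
Cashflows (t years, CF_t, discount factor 1/(1+y/m)^(m*t), PV):
  t = 1.0000: CF_t = 7.300000, DF = 0.928505, PV = 6.778087
  t = 2.0000: CF_t = 7.300000, DF = 0.862122, PV = 6.293489
  t = 3.0000: CF_t = 7.300000, DF = 0.800484, PV = 5.843536
  t = 4.0000: CF_t = 7.300000, DF = 0.743254, PV = 5.425753
  t = 5.0000: CF_t = 7.300000, DF = 0.690115, PV = 5.037840
  t = 6.0000: CF_t = 7.300000, DF = 0.640775, PV = 4.677660
  t = 7.0000: CF_t = 107.300000, DF = 0.594963, PV = 63.839547
Price P = sum_t PV_t = 97.895913
Macaulay numerator sum_t t * PV_t:
  t * PV_t at t = 1.0000: 6.778087
  t * PV_t at t = 2.0000: 12.586977
  t * PV_t at t = 3.0000: 17.530609
  t * PV_t at t = 4.0000: 21.703013
  t * PV_t at t = 5.0000: 25.189198
  t * PV_t at t = 6.0000: 28.065959
  t * PV_t at t = 7.0000: 446.876831
Macaulay duration D = (sum_t t * PV_t) / P = 558.730676 / 97.895913 = 5.707395


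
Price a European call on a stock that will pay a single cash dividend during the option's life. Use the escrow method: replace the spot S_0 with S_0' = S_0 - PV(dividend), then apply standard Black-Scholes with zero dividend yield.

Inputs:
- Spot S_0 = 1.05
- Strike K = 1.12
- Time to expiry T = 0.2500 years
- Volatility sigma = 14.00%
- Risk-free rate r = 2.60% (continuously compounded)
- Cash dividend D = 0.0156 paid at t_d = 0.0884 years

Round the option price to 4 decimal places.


PV(D) = D * exp(-r * t_d) = 0.0156 * 0.99770424 = 0.01556419
S_0' = S_0 - PV(D) = 1.0500 - 0.01556419 = 1.03443581
d1 = (ln(S_0'/K) + (r + sigma^2/2)*T) / (sigma*sqrt(T)) = -1.00746449
d2 = d1 - sigma*sqrt(T) = -1.07746449
exp(-rT) = 0.99352108
N(d1) = 0.15685581; N(d2) = 0.14063640
C = S_0' * N(d1) - K * exp(-rT) * N(d2) = 1.03443581 * 0.15685581 - 1.1200 * 0.99352108 * 0.14063640 = 0.0058

Answer: Price = 0.0058


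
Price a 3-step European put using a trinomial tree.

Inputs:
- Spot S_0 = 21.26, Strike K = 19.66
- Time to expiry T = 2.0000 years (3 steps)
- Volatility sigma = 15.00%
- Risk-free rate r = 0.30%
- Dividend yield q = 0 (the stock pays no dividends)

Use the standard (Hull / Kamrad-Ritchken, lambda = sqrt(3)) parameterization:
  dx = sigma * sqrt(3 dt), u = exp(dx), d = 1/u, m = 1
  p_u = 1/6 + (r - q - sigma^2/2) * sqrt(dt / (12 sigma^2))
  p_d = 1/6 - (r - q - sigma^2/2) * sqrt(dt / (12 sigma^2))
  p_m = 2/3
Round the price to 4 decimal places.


Answer: Price = V(0,0) = 1.0403

Derivation:
dt = T/N = 0.666667; dx = sigma*sqrt(3*dt) = 0.212132
u = exp(dx) = 1.236311; d = 1/u = 0.808858
p_u = 0.153703, p_m = 0.666667, p_d = 0.179630
Discount per step: exp(-r*dt) = 0.998002
Stock lattice S(k, j) with j the centered position index:
  k=0: S(0,+0) = 21.2600
  k=1: S(1,-1) = 17.1963; S(1,+0) = 21.2600; S(1,+1) = 26.2840
  k=2: S(2,-2) = 13.9094; S(2,-1) = 17.1963; S(2,+0) = 21.2600; S(2,+1) = 26.2840; S(2,+2) = 32.4952
  k=3: S(3,-3) = 11.2507; S(3,-2) = 13.9094; S(3,-1) = 17.1963; S(3,+0) = 21.2600; S(3,+1) = 26.2840; S(3,+2) = 32.4952; S(3,+3) = 40.1741
Terminal payoffs V(N, j) = max(K - S_T, 0):
  V(3,-3) = 8.409290; V(3,-2) = 5.750622; V(3,-1) = 2.463681; V(3,+0) = 0.000000; V(3,+1) = 0.000000; V(3,+2) = 0.000000; V(3,+3) = 0.000000
Backward induction: V(k, j) = exp(-r*dt) * [p_u * V(k+1, j+1) + p_m * V(k+1, j) + p_d * V(k+1, j-1)]
  V(2,-2) = exp(-r*dt) * [p_u*2.463681 + p_m*5.750622 + p_d*8.409290] = 5.711552
  V(2,-1) = exp(-r*dt) * [p_u*0.000000 + p_m*2.463681 + p_d*5.750622] = 2.670094
  V(2,+0) = exp(-r*dt) * [p_u*0.000000 + p_m*0.000000 + p_d*2.463681] = 0.441668
  V(2,+1) = exp(-r*dt) * [p_u*0.000000 + p_m*0.000000 + p_d*0.000000] = 0.000000
  V(2,+2) = exp(-r*dt) * [p_u*0.000000 + p_m*0.000000 + p_d*0.000000] = 0.000000
  V(1,-1) = exp(-r*dt) * [p_u*0.441668 + p_m*2.670094 + p_d*5.711552] = 2.868174
  V(1,+0) = exp(-r*dt) * [p_u*0.000000 + p_m*0.441668 + p_d*2.670094] = 0.772528
  V(1,+1) = exp(-r*dt) * [p_u*0.000000 + p_m*0.000000 + p_d*0.441668] = 0.079178
  V(0,+0) = exp(-r*dt) * [p_u*0.079178 + p_m*0.772528 + p_d*2.868174] = 1.040317


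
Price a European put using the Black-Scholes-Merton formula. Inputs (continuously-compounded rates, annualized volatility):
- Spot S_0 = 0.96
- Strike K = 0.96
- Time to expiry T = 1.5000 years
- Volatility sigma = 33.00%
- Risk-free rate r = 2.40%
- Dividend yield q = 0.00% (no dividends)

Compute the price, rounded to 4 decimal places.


Answer: Price = 0.1346

Derivation:
d1 = (ln(S/K) + (r - q + 0.5*sigma^2) * T) / (sigma * sqrt(T)) = 0.29115526
d2 = d1 - sigma * sqrt(T) = -0.11301055
exp(-rT) = 0.96464029; exp(-qT) = 1.00000000
P = K * exp(-rT) * N(-d2) - S_0 * exp(-qT) * N(-d1)
N(-d1) = 0.38546629; N(-d2) = 0.54498890
P = 0.9600 * 0.96464029 * 0.54498890 - 0.9600 * 1.00000000 * 0.38546629 = 0.1346


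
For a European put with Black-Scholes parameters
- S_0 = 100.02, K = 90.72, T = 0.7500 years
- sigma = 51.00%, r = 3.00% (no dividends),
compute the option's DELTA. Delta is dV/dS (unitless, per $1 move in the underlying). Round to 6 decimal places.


Answer: Delta = -0.311098

Derivation:
d1 = 0.4927397593; d2 = 0.0510668034
phi(d1) = 0.3533363763; exp(-qT) = 1.0000000000; exp(-rT) = 0.9777512372
N(-d1) = 0.3110982403
Delta = -exp(-qT) * N(-d1) = -1.0000000000 * 0.3110982403 = -0.311098


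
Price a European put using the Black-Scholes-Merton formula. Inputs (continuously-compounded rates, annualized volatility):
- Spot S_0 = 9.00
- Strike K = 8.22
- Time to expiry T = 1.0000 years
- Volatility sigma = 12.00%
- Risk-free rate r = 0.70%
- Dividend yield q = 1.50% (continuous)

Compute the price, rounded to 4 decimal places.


Answer: Price = 0.1485

Derivation:
d1 = (ln(S/K) + (r - q + 0.5*sigma^2) * T) / (sigma * sqrt(T)) = 0.74878640
d2 = d1 - sigma * sqrt(T) = 0.62878640
exp(-rT) = 0.99302444; exp(-qT) = 0.98511194
P = K * exp(-rT) * N(-d2) - S_0 * exp(-qT) * N(-d1)
N(-d1) = 0.22699298; N(-d2) = 0.26474445
P = 8.2200 * 0.99302444 * 0.26474445 - 9.0000 * 0.98511194 * 0.22699298 = 0.1485


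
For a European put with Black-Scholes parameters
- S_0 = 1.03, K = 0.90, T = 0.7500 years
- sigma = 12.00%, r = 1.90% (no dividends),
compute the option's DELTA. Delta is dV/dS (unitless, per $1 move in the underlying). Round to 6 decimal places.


Answer: Delta = -0.068462

Derivation:
d1 = 1.4873439550; d2 = 1.3834209065
phi(d1) = 0.1319892824; exp(-qT) = 1.0000000000; exp(-rT) = 0.9858510507
N(-d1) = 0.0684619955
Delta = -exp(-qT) * N(-d1) = -1.0000000000 * 0.0684619955 = -0.068462


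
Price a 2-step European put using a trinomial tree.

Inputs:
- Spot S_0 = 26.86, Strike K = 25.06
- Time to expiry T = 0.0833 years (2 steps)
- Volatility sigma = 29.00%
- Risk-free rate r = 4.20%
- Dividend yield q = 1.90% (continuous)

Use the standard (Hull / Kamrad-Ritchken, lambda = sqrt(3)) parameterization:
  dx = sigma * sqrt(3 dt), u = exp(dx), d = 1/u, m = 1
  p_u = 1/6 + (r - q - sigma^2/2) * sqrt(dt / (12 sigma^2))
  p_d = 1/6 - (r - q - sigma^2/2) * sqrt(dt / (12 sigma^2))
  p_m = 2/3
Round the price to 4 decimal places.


dt = T/N = 0.041650; dx = sigma*sqrt(3*dt) = 0.102510
u = exp(dx) = 1.107948; d = 1/u = 0.902569
p_u = 0.162797, p_m = 0.666667, p_d = 0.170537
Discount per step: exp(-r*dt) = 0.998252
Stock lattice S(k, j) with j the centered position index:
  k=0: S(0,+0) = 26.8600
  k=1: S(1,-1) = 24.2430; S(1,+0) = 26.8600; S(1,+1) = 29.7595
  k=2: S(2,-2) = 21.8810; S(2,-1) = 24.2430; S(2,+0) = 26.8600; S(2,+1) = 29.7595; S(2,+2) = 32.9720
Terminal payoffs V(N, j) = max(K - S_T, 0):
  V(2,-2) = 3.179010; V(2,-1) = 0.816993; V(2,+0) = 0.000000; V(2,+1) = 0.000000; V(2,+2) = 0.000000
Backward induction: V(k, j) = exp(-r*dt) * [p_u * V(k+1, j+1) + p_m * V(k+1, j) + p_d * V(k+1, j-1)]
  V(1,-1) = exp(-r*dt) * [p_u*0.000000 + p_m*0.816993 + p_d*3.179010] = 1.084900
  V(1,+0) = exp(-r*dt) * [p_u*0.000000 + p_m*0.000000 + p_d*0.816993] = 0.139084
  V(1,+1) = exp(-r*dt) * [p_u*0.000000 + p_m*0.000000 + p_d*0.000000] = 0.000000
  V(0,+0) = exp(-r*dt) * [p_u*0.000000 + p_m*0.139084 + p_d*1.084900] = 0.277252

Answer: Price = V(0,0) = 0.2773


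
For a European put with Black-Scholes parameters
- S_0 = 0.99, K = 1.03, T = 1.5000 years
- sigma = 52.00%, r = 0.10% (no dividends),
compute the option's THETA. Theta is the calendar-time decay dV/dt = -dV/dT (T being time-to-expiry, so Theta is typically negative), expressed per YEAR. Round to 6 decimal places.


d1 = 0.2585952416; d2 = -0.3782720915
phi(d1) = 0.3858238801; exp(-qT) = 1.0000000000; exp(-rT) = 0.9985011244
Theta = -S*exp(-qT)*phi(d1)*sigma/(2*sqrt(T)) + r*K*exp(-rT)*N(-d2) - q*S*exp(-qT)*N(-d1)
N(-d1) = 0.3979737775; N(-d2) = 0.6473857622; sqrt(T) = 1.2247448714
Term 1 = -0.9900 * 1.0000000000 * 0.3858238801 * 0.5200 / (2 * 1.2247448714) = -0.0810871464
Term 2 = 0.0010 * 1.0300 * 0.9985011244 * 0.6473857622 = 0.0006658079
Term 3 = 0 (no dividend yield, q = 0)
Theta = -0.0810871464 + (0.0006658079) + (0.0000000000) = -0.080421

Answer: Theta = -0.080421


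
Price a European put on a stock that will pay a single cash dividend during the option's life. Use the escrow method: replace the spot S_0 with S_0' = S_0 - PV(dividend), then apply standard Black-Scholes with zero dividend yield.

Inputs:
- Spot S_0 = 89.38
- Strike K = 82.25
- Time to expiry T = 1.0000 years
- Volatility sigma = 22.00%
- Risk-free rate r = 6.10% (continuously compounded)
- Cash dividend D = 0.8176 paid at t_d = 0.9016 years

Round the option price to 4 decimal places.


Answer: Price = 2.9856

Derivation:
PV(D) = D * exp(-r * t_d) = 0.8176 * 0.94648742 = 0.77384811
S_0' = S_0 - PV(D) = 89.3800 - 0.77384811 = 88.60615189
d1 = (ln(S_0'/K) + (r + sigma^2/2)*T) / (sigma*sqrt(T)) = 0.72562682
d2 = d1 - sigma*sqrt(T) = 0.50562682
exp(-rT) = 0.94082324
N(-d1) = 0.23403379; N(-d2) = 0.30655933
P = K * exp(-rT) * N(-d2) - S_0' * N(-d1) = 82.2500 * 0.94082324 * 0.30655933 - 88.60615189 * 0.23403379 = 2.9856


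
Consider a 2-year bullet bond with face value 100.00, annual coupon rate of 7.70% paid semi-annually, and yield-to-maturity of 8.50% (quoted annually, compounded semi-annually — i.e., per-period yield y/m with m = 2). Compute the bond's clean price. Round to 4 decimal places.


Coupon per period c = face * coupon_rate / m = 3.850000
Periods per year m = 2; per-period yield y/m = 0.042500
Number of cashflows N = 4
Cashflows (t years, CF_t, discount factor 1/(1+y/m)^(m*t), PV):
  t = 0.5000: CF_t = 3.850000, DF = 0.959233, PV = 3.693046
  t = 1.0000: CF_t = 3.850000, DF = 0.920127, PV = 3.542490
  t = 1.5000: CF_t = 3.850000, DF = 0.882616, PV = 3.398072
  t = 2.0000: CF_t = 103.850000, DF = 0.846634, PV = 87.922949
Price P = sum_t PV_t = 98.556556

Answer: Price = 98.5566


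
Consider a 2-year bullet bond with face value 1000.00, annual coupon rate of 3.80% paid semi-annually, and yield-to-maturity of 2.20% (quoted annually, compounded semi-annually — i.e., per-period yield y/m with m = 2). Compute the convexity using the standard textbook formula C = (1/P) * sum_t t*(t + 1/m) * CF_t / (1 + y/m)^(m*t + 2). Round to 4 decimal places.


Answer: Convexity = 4.7149

Derivation:
Coupon per period c = face * coupon_rate / m = 19.000000
Periods per year m = 2; per-period yield y/m = 0.011000
Number of cashflows N = 4
Cashflows (t years, CF_t, discount factor 1/(1+y/m)^(m*t), PV):
  t = 0.5000: CF_t = 19.000000, DF = 0.989120, PV = 18.793274
  t = 1.0000: CF_t = 19.000000, DF = 0.978358, PV = 18.588797
  t = 1.5000: CF_t = 19.000000, DF = 0.967713, PV = 18.386545
  t = 2.0000: CF_t = 1019.000000, DF = 0.957184, PV = 975.370377
Price P = sum_t PV_t = 1031.138994
Convexity numerator sum_t t*(t + 1/m) * CF_t / (1+y/m)^(m*t + 2):
  t = 0.5000: term = 9.193273
  t = 1.0000: term = 27.279741
  t = 1.5000: term = 53.965857
  t = 2.0000: term = 4771.305830
Convexity = (1/P) * sum = 4861.744701 / 1031.138994 = 4.714927


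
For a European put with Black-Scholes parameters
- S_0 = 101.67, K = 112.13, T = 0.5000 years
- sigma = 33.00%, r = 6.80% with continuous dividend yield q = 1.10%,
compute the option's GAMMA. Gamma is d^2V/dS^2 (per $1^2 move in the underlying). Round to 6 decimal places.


Answer: Gamma = 0.016452

Derivation:
d1 = -0.1808549366; d2 = -0.4142001744
phi(d1) = 0.3924709382; exp(-qT) = 0.9945150973; exp(-rT) = 0.9665715046
Gamma = exp(-qT) * phi(d1) / (S * sigma * sqrt(T)) = 0.9945150973 * 0.3924709382 / (101.6700 * 0.3300 * 0.7071067812) = 0.016452


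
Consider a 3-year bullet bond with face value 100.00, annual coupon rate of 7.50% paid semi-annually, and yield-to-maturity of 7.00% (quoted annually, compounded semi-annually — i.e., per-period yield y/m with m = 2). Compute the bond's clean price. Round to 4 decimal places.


Coupon per period c = face * coupon_rate / m = 3.750000
Periods per year m = 2; per-period yield y/m = 0.035000
Number of cashflows N = 6
Cashflows (t years, CF_t, discount factor 1/(1+y/m)^(m*t), PV):
  t = 0.5000: CF_t = 3.750000, DF = 0.966184, PV = 3.623188
  t = 1.0000: CF_t = 3.750000, DF = 0.933511, PV = 3.500665
  t = 1.5000: CF_t = 3.750000, DF = 0.901943, PV = 3.382285
  t = 2.0000: CF_t = 3.750000, DF = 0.871442, PV = 3.267908
  t = 2.5000: CF_t = 3.750000, DF = 0.841973, PV = 3.157399
  t = 3.0000: CF_t = 103.750000, DF = 0.813501, PV = 84.400692
Price P = sum_t PV_t = 101.332138

Answer: Price = 101.3321


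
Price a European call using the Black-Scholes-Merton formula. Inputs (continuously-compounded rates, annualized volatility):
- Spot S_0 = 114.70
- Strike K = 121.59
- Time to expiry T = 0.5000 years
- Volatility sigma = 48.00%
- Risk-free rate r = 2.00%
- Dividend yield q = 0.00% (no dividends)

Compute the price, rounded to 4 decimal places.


Answer: Price = 13.1582

Derivation:
d1 = (ln(S/K) + (r - q + 0.5*sigma^2) * T) / (sigma * sqrt(T)) = 0.02729814
d2 = d1 - sigma * sqrt(T) = -0.31211312
exp(-rT) = 0.99004983; exp(-qT) = 1.00000000
C = S_0 * exp(-qT) * N(d1) - K * exp(-rT) * N(d2)
N(d1) = 0.51088903; N(d2) = 0.37747728
C = 114.7000 * 1.00000000 * 0.51088903 - 121.5900 * 0.99004983 * 0.37747728 = 13.1582


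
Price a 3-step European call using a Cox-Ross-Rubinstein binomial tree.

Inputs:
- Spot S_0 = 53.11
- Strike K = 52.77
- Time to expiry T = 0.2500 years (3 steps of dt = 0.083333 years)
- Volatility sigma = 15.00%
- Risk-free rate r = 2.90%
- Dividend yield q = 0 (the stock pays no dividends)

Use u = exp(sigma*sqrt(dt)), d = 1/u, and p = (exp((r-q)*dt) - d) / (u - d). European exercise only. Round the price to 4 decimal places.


dt = T/N = 0.083333
u = exp(sigma*sqrt(dt)) = 1.044252; d = 1/u = 0.957623
p = (exp((r-q)*dt) - d) / (u - d) = 0.517107
Discount per step: exp(-r*dt) = 0.997586
Stock lattice S(k, i) with i counting down-moves:
  k=0: S(0,0) = 53.1100
  k=1: S(1,0) = 55.4602; S(1,1) = 50.8593
  k=2: S(2,0) = 57.9145; S(2,1) = 53.1100; S(2,2) = 48.7041
  k=3: S(3,0) = 60.4774; S(3,1) = 55.4602; S(3,2) = 50.8593; S(3,3) = 46.6401
Terminal payoffs V(N, i) = max(S_T - K, 0):
  V(3,0) = 7.707358; V(3,1) = 2.690248; V(3,2) = 0.000000; V(3,3) = 0.000000
Backward induction: V(k, i) = exp(-r*dt) * [p * V(k+1, i) + (1-p) * V(k+1, i+1)].
  V(2,0) = exp(-r*dt) * [p*7.707358 + (1-p)*2.690248] = 5.271873
  V(2,1) = exp(-r*dt) * [p*2.690248 + (1-p)*0.000000] = 1.387787
  V(2,2) = exp(-r*dt) * [p*0.000000 + (1-p)*0.000000] = 0.000000
  V(1,0) = exp(-r*dt) * [p*5.271873 + (1-p)*1.387787] = 3.388076
  V(1,1) = exp(-r*dt) * [p*1.387787 + (1-p)*0.000000] = 0.715902
  V(0,0) = exp(-r*dt) * [p*3.388076 + (1-p)*0.715902] = 2.092637

Answer: Price = V(0,0) = 2.0926


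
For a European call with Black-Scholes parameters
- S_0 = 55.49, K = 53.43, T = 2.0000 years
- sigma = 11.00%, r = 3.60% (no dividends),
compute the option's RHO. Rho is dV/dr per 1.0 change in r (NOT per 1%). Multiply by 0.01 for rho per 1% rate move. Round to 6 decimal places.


d1 = 0.7837985437; d2 = 0.6282350518
phi(d1) = 0.2934322175; exp(-qT) = 1.0000000000; exp(-rT) = 0.9305308958
N(d2) = 0.7350750143
Rho = K*T*exp(-rT)*N(d2) = 53.4300 * 2.0000 * 0.9305308958 * 0.7350750143 = 73.093310

Answer: Rho = 73.093310


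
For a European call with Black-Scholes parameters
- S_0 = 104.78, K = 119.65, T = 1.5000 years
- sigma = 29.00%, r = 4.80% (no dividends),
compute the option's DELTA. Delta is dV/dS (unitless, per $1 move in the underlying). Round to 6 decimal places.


Answer: Delta = 0.502659

Derivation:
d1 = 0.0066645819; d2 = -0.3485114308
phi(d1) = 0.3989334207; exp(-qT) = 1.0000000000; exp(-rT) = 0.9305308958
N(d1) = 0.5026587638
Delta = exp(-qT) * N(d1) = 1.0000000000 * 0.5026587638 = 0.502659


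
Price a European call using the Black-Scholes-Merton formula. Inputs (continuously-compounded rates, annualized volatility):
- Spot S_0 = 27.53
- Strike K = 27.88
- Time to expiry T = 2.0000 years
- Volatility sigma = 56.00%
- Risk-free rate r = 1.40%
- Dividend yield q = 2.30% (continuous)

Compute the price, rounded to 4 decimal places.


d1 = (ln(S/K) + (r - q + 0.5*sigma^2) * T) / (sigma * sqrt(T)) = 0.35729946
d2 = d1 - sigma * sqrt(T) = -0.43466014
exp(-rT) = 0.97238837; exp(-qT) = 0.95504196
C = S_0 * exp(-qT) * N(d1) - K * exp(-rT) * N(d2)
N(d1) = 0.63956618; N(d2) = 0.33190457
C = 27.5300 * 0.95504196 * 0.63956618 - 27.8800 * 0.97238837 * 0.33190457 = 7.8177

Answer: Price = 7.8177


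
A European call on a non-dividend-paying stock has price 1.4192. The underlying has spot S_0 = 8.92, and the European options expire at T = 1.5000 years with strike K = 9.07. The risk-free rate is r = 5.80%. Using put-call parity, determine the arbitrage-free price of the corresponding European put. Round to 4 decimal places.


Answer: Put price = 0.8135

Derivation:
Put-call parity: C - P = S_0 * exp(-qT) - K * exp(-rT).
S_0 * exp(-qT) = 8.9200 * 1.00000000 = 8.92000000
K * exp(-rT) = 9.0700 * 0.91667710 = 8.31426126
P = C - S*exp(-qT) + K*exp(-rT)
P = 1.4192 - 8.92000000 + 8.31426126 = 0.8135


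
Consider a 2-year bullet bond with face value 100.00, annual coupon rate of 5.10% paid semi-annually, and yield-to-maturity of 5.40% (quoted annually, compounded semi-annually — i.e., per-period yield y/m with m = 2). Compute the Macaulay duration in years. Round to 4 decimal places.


Answer: Macaulay duration = 1.9264 years

Derivation:
Coupon per period c = face * coupon_rate / m = 2.550000
Periods per year m = 2; per-period yield y/m = 0.027000
Number of cashflows N = 4
Cashflows (t years, CF_t, discount factor 1/(1+y/m)^(m*t), PV):
  t = 0.5000: CF_t = 2.550000, DF = 0.973710, PV = 2.482960
  t = 1.0000: CF_t = 2.550000, DF = 0.948111, PV = 2.417683
  t = 1.5000: CF_t = 2.550000, DF = 0.923185, PV = 2.354121
  t = 2.0000: CF_t = 102.550000, DF = 0.898914, PV = 92.183648
Price P = sum_t PV_t = 99.438412
Macaulay numerator sum_t t * PV_t:
  t * PV_t at t = 0.5000: 1.241480
  t * PV_t at t = 1.0000: 2.417683
  t * PV_t at t = 1.5000: 3.531182
  t * PV_t at t = 2.0000: 184.367296
Macaulay duration D = (sum_t t * PV_t) / P = 191.557641 / 99.438412 = 1.926395


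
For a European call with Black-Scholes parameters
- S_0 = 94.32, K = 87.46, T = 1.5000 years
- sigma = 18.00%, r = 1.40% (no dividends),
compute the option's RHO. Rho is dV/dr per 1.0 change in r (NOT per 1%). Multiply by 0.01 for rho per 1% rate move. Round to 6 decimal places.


d1 = 0.5480130464; d2 = 0.3275589695
phi(d1) = 0.3433181596; exp(-qT) = 1.0000000000; exp(-rT) = 0.9792189646
N(d2) = 0.6283774254
Rho = K*T*exp(-rT)*N(d2) = 87.4600 * 1.5000 * 0.9792189646 * 0.6283774254 = 80.723712

Answer: Rho = 80.723712


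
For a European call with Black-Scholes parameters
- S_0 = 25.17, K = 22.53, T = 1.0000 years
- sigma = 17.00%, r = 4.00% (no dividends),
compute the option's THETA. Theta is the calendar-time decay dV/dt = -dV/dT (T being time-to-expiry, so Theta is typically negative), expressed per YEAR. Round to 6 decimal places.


Answer: Theta = -1.215079

Derivation:
d1 = 0.9720885571; d2 = 0.8020885571
phi(d1) = 0.2487227107; exp(-qT) = 1.0000000000; exp(-rT) = 0.9607894392
Theta = -S*exp(-qT)*phi(d1)*sigma/(2*sqrt(T)) - r*K*exp(-rT)*N(d2) + q*S*exp(-qT)*N(d1)
N(d1) = 0.8344967528; N(d2) = 0.7887491331; sqrt(T) = 1.0000000000
Term 1 = -25.1700 * 1.0000000000 * 0.2487227107 * 0.1700 / (2 * 1.0000000000) = -0.5321298034
Term 2 = -0.0400 * 22.5300 * 0.9607894392 * 0.7887491331 = -0.6829490397
Term 3 = 0 (no dividend yield, q = 0)
Theta = -0.5321298034 + (-0.6829490397) + (0.0000000000) = -1.215079


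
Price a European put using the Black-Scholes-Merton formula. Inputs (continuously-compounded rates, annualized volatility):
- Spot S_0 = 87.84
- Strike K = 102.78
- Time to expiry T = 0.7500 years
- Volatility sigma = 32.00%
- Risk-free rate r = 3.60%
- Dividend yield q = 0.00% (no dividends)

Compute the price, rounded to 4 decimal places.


Answer: Price = 17.5646

Derivation:
d1 = (ln(S/K) + (r - q + 0.5*sigma^2) * T) / (sigma * sqrt(T)) = -0.33079935
d2 = d1 - sigma * sqrt(T) = -0.60792747
exp(-rT) = 0.97336124; exp(-qT) = 1.00000000
P = K * exp(-rT) * N(-d2) - S_0 * exp(-qT) * N(-d1)
N(-d1) = 0.62960197; N(-d2) = 0.72838221
P = 102.7800 * 0.97336124 * 0.72838221 - 87.8400 * 1.00000000 * 0.62960197 = 17.5646


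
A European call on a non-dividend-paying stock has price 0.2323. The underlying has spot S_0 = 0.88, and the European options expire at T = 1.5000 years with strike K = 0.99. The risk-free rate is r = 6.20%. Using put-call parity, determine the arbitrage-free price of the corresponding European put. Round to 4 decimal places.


Answer: Put price = 0.2544

Derivation:
Put-call parity: C - P = S_0 * exp(-qT) - K * exp(-rT).
S_0 * exp(-qT) = 0.8800 * 1.00000000 = 0.88000000
K * exp(-rT) = 0.9900 * 0.91119350 = 0.90208157
P = C - S*exp(-qT) + K*exp(-rT)
P = 0.2323 - 0.88000000 + 0.90208157 = 0.2544


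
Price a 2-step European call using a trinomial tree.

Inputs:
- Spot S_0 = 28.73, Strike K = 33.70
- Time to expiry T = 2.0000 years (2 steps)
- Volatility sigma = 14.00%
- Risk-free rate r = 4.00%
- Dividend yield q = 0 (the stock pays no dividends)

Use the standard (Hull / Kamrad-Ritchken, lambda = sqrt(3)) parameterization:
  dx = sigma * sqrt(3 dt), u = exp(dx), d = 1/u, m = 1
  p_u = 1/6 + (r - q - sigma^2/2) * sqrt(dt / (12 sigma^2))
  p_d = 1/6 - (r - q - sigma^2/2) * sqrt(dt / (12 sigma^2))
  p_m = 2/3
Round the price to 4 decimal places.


Answer: Price = V(0,0) = 1.4482

Derivation:
dt = T/N = 1.000000; dx = sigma*sqrt(3*dt) = 0.242487
u = exp(dx) = 1.274415; d = 1/u = 0.784674
p_u = 0.228938, p_m = 0.666667, p_d = 0.104395
Discount per step: exp(-r*dt) = 0.960789
Stock lattice S(k, j) with j the centered position index:
  k=0: S(0,+0) = 28.7300
  k=1: S(1,-1) = 22.5437; S(1,+0) = 28.7300; S(1,+1) = 36.6139
  k=2: S(2,-2) = 17.6894; S(2,-1) = 22.5437; S(2,+0) = 28.7300; S(2,+1) = 36.6139; S(2,+2) = 46.6613
Terminal payoffs V(N, j) = max(S_T - K, 0):
  V(2,-2) = 0.000000; V(2,-1) = 0.000000; V(2,+0) = 0.000000; V(2,+1) = 2.913938; V(2,+2) = 12.961345
Backward induction: V(k, j) = exp(-r*dt) * [p_u * V(k+1, j+1) + p_m * V(k+1, j) + p_d * V(k+1, j-1)]
  V(1,-1) = exp(-r*dt) * [p_u*0.000000 + p_m*0.000000 + p_d*0.000000] = 0.000000
  V(1,+0) = exp(-r*dt) * [p_u*2.913938 + p_m*0.000000 + p_d*0.000000] = 0.640953
  V(1,+1) = exp(-r*dt) * [p_u*12.961345 + p_m*2.913938 + p_d*0.000000] = 4.717447
  V(0,+0) = exp(-r*dt) * [p_u*4.717447 + p_m*0.640953 + p_d*0.000000] = 1.448203


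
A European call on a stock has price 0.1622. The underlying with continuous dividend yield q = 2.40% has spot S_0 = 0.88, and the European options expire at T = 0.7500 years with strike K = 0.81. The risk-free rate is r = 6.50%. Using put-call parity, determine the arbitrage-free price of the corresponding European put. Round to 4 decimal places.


Answer: Put price = 0.0694

Derivation:
Put-call parity: C - P = S_0 * exp(-qT) - K * exp(-rT).
S_0 * exp(-qT) = 0.8800 * 0.98216103 = 0.86430171
K * exp(-rT) = 0.8100 * 0.95241920 = 0.77145956
P = C - S*exp(-qT) + K*exp(-rT)
P = 0.1622 - 0.86430171 + 0.77145956 = 0.0694


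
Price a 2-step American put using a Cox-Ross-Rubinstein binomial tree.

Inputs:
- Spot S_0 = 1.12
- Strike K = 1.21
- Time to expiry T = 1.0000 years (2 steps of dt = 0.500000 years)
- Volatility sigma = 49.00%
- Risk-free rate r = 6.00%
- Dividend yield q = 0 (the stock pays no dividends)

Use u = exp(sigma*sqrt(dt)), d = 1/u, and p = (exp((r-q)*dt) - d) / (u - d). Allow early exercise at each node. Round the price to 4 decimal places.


Answer: Price = V(0,0) = 0.2412

Derivation:
dt = T/N = 0.500000
u = exp(sigma*sqrt(dt)) = 1.414084; d = 1/u = 0.707171
p = (exp((r-q)*dt) - d) / (u - d) = 0.457317
Discount per step: exp(-r*dt) = 0.970446
Stock lattice S(k, i) with i counting down-moves:
  k=0: S(0,0) = 1.1200
  k=1: S(1,0) = 1.5838; S(1,1) = 0.7920
  k=2: S(2,0) = 2.2396; S(2,1) = 1.1200; S(2,2) = 0.5601
Terminal payoffs V(N, i) = max(K - S_T, 0):
  V(2,0) = 0.000000; V(2,1) = 0.090000; V(2,2) = 0.649898
Backward induction: V(k, i) = exp(-r*dt) * [p * V(k+1, i) + (1-p) * V(k+1, i+1)]; then take max(V_cont, immediate exercise) for American.
  V(1,0) = exp(-r*dt) * [p*0.000000 + (1-p)*0.090000] = 0.047398; exercise = 0.000000; V(1,0) = max -> 0.047398
  V(1,1) = exp(-r*dt) * [p*0.090000 + (1-p)*0.649898] = 0.382207; exercise = 0.417968; V(1,1) = max -> 0.417968
  V(0,0) = exp(-r*dt) * [p*0.047398 + (1-p)*0.417968] = 0.241156; exercise = 0.090000; V(0,0) = max -> 0.241156


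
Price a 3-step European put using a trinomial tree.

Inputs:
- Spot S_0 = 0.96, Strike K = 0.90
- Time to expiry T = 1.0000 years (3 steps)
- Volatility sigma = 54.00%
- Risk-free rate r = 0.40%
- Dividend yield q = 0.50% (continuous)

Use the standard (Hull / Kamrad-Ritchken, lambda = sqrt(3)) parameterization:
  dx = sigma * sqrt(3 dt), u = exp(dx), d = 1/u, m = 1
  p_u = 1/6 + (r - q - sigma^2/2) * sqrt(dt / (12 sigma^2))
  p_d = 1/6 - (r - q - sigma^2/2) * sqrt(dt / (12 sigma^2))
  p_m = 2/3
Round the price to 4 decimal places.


dt = T/N = 0.333333; dx = sigma*sqrt(3*dt) = 0.540000
u = exp(dx) = 1.716007; d = 1/u = 0.582748
p_u = 0.121358, p_m = 0.666667, p_d = 0.211975
Discount per step: exp(-r*dt) = 0.998668
Stock lattice S(k, j) with j the centered position index:
  k=0: S(0,+0) = 0.9600
  k=1: S(1,-1) = 0.5594; S(1,+0) = 0.9600; S(1,+1) = 1.6474
  k=2: S(2,-2) = 0.3260; S(2,-1) = 0.5594; S(2,+0) = 0.9600; S(2,+1) = 1.6474; S(2,+2) = 2.8269
  k=3: S(3,-3) = 0.1900; S(3,-2) = 0.3260; S(3,-1) = 0.5594; S(3,+0) = 0.9600; S(3,+1) = 1.6474; S(3,+2) = 2.8269; S(3,+3) = 4.8510
Terminal payoffs V(N, j) = max(K - S_T, 0):
  V(3,-3) = 0.710017; V(3,-2) = 0.573988; V(3,-1) = 0.340562; V(3,+0) = 0.000000; V(3,+1) = 0.000000; V(3,+2) = 0.000000; V(3,+3) = 0.000000
Backward induction: V(k, j) = exp(-r*dt) * [p_u * V(k+1, j+1) + p_m * V(k+1, j) + p_d * V(k+1, j-1)]
  V(2,-2) = exp(-r*dt) * [p_u*0.340562 + p_m*0.573988 + p_d*0.710017] = 0.573729
  V(2,-1) = exp(-r*dt) * [p_u*0.000000 + p_m*0.340562 + p_d*0.573988] = 0.348248
  V(2,+0) = exp(-r*dt) * [p_u*0.000000 + p_m*0.000000 + p_d*0.340562] = 0.072094
  V(2,+1) = exp(-r*dt) * [p_u*0.000000 + p_m*0.000000 + p_d*0.000000] = 0.000000
  V(2,+2) = exp(-r*dt) * [p_u*0.000000 + p_m*0.000000 + p_d*0.000000] = 0.000000
  V(1,-1) = exp(-r*dt) * [p_u*0.072094 + p_m*0.348248 + p_d*0.573729] = 0.362048
  V(1,+0) = exp(-r*dt) * [p_u*0.000000 + p_m*0.072094 + p_d*0.348248] = 0.121721
  V(1,+1) = exp(-r*dt) * [p_u*0.000000 + p_m*0.000000 + p_d*0.072094] = 0.015262
  V(0,+0) = exp(-r*dt) * [p_u*0.015262 + p_m*0.121721 + p_d*0.362048] = 0.159532

Answer: Price = V(0,0) = 0.1595


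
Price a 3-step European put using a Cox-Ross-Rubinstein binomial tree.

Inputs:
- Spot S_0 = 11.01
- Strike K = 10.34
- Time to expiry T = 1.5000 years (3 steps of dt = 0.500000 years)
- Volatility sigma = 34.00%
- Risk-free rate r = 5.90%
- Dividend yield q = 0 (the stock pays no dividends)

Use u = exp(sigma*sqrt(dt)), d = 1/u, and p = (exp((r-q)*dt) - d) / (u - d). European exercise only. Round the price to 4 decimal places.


Answer: Price = V(0,0) = 1.1398

Derivation:
dt = T/N = 0.500000
u = exp(sigma*sqrt(dt)) = 1.271778; d = 1/u = 0.786300
p = (exp((r-q)*dt) - d) / (u - d) = 0.501854
Discount per step: exp(-r*dt) = 0.970931
Stock lattice S(k, i) with i counting down-moves:
  k=0: S(0,0) = 11.0100
  k=1: S(1,0) = 14.0023; S(1,1) = 8.6572
  k=2: S(2,0) = 17.8078; S(2,1) = 11.0100; S(2,2) = 6.8071
  k=3: S(3,0) = 22.6476; S(3,1) = 14.0023; S(3,2) = 8.6572; S(3,3) = 5.3525
Terminal payoffs V(N, i) = max(K - S_T, 0):
  V(3,0) = 0.000000; V(3,1) = 0.000000; V(3,2) = 1.682832; V(3,3) = 4.987547
Backward induction: V(k, i) = exp(-r*dt) * [p * V(k+1, i) + (1-p) * V(k+1, i+1)].
  V(2,0) = exp(-r*dt) * [p*0.000000 + (1-p)*0.000000] = 0.000000
  V(2,1) = exp(-r*dt) * [p*0.000000 + (1-p)*1.682832] = 0.813928
  V(2,2) = exp(-r*dt) * [p*1.682832 + (1-p)*4.987547] = 3.232290
  V(1,0) = exp(-r*dt) * [p*0.000000 + (1-p)*0.813928] = 0.393669
  V(1,1) = exp(-r*dt) * [p*0.813928 + (1-p)*3.232290] = 1.959946
  V(0,0) = exp(-r*dt) * [p*0.393669 + (1-p)*1.959946] = 1.139780


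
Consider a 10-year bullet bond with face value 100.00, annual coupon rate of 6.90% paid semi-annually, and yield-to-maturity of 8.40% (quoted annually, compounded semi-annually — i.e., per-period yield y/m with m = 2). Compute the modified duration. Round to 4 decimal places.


Coupon per period c = face * coupon_rate / m = 3.450000
Periods per year m = 2; per-period yield y/m = 0.042000
Number of cashflows N = 20
Cashflows (t years, CF_t, discount factor 1/(1+y/m)^(m*t), PV):
  t = 0.5000: CF_t = 3.450000, DF = 0.959693, PV = 3.310940
  t = 1.0000: CF_t = 3.450000, DF = 0.921010, PV = 3.177486
  t = 1.5000: CF_t = 3.450000, DF = 0.883887, PV = 3.049411
  t = 2.0000: CF_t = 3.450000, DF = 0.848260, PV = 2.926498
  t = 2.5000: CF_t = 3.450000, DF = 0.814069, PV = 2.808539
  t = 3.0000: CF_t = 3.450000, DF = 0.781257, PV = 2.695335
  t = 3.5000: CF_t = 3.450000, DF = 0.749766, PV = 2.586694
  t = 4.0000: CF_t = 3.450000, DF = 0.719545, PV = 2.482432
  t = 4.5000: CF_t = 3.450000, DF = 0.690543, PV = 2.382372
  t = 5.0000: CF_t = 3.450000, DF = 0.662709, PV = 2.286346
  t = 5.5000: CF_t = 3.450000, DF = 0.635997, PV = 2.194190
  t = 6.0000: CF_t = 3.450000, DF = 0.610362, PV = 2.105748
  t = 6.5000: CF_t = 3.450000, DF = 0.585760, PV = 2.020872
  t = 7.0000: CF_t = 3.450000, DF = 0.562150, PV = 1.939416
  t = 7.5000: CF_t = 3.450000, DF = 0.539491, PV = 1.861244
  t = 8.0000: CF_t = 3.450000, DF = 0.517746, PV = 1.786223
  t = 8.5000: CF_t = 3.450000, DF = 0.496877, PV = 1.714225
  t = 9.0000: CF_t = 3.450000, DF = 0.476849, PV = 1.645130
  t = 9.5000: CF_t = 3.450000, DF = 0.457629, PV = 1.578819
  t = 10.0000: CF_t = 103.450000, DF = 0.439183, PV = 45.433492
Price P = sum_t PV_t = 89.985413
First compute Macaulay numerator sum_t t * PV_t:
  t * PV_t at t = 0.5000: 1.655470
  t * PV_t at t = 1.0000: 3.177486
  t * PV_t at t = 1.5000: 4.574116
  t * PV_t at t = 2.0000: 5.852996
  t * PV_t at t = 2.5000: 7.021348
  t * PV_t at t = 3.0000: 8.086006
  t * PV_t at t = 3.5000: 9.053429
  t * PV_t at t = 4.0000: 9.929728
  t * PV_t at t = 4.5000: 10.720675
  t * PV_t at t = 5.0000: 11.431729
  t * PV_t at t = 5.5000: 12.068044
  t * PV_t at t = 6.0000: 12.634490
  t * PV_t at t = 6.5000: 13.135666
  t * PV_t at t = 7.0000: 13.575914
  t * PV_t at t = 7.5000: 13.959330
  t * PV_t at t = 8.0000: 14.289781
  t * PV_t at t = 8.5000: 14.570914
  t * PV_t at t = 9.0000: 14.806168
  t * PV_t at t = 9.5000: 14.998784
  t * PV_t at t = 10.0000: 454.334918
Macaulay duration D = 649.876991 / 89.985413 = 7.222026
Modified duration = D / (1 + y/m) = 7.222026 / (1 + 0.042000) = 6.930927

Answer: Modified duration = 6.9309
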